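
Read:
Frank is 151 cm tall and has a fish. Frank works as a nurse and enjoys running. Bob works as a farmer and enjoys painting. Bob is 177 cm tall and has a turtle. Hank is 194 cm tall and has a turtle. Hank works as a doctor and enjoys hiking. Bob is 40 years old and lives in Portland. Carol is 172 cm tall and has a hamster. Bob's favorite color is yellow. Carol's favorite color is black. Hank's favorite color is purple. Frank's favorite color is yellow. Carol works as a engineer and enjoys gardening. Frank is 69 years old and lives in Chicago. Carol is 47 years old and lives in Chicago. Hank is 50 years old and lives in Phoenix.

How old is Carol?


Carol is 47 years old

47


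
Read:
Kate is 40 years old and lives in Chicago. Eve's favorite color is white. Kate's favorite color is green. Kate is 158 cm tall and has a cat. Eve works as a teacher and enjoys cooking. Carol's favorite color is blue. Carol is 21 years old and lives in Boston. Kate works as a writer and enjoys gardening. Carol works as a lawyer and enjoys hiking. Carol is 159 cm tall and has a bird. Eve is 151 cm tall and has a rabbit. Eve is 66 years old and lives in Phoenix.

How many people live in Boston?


Count in Boston: 1

1


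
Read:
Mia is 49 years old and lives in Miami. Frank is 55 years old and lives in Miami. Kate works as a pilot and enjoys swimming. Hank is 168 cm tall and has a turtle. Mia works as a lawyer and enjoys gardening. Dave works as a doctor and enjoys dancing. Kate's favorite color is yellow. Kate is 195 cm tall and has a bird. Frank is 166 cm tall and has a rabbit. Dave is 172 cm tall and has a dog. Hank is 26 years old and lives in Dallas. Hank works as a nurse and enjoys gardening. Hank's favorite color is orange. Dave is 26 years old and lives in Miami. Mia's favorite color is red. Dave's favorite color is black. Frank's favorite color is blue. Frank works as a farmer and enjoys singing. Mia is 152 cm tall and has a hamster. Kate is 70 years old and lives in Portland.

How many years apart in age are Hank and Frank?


26 vs 55, diff = 29

29


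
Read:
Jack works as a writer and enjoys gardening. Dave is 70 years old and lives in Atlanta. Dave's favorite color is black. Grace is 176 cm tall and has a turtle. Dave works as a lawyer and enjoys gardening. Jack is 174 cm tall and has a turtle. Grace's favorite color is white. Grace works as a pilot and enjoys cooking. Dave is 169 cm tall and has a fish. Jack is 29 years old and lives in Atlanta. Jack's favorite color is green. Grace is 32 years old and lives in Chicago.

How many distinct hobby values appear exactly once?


Unique hobby values: 1

1


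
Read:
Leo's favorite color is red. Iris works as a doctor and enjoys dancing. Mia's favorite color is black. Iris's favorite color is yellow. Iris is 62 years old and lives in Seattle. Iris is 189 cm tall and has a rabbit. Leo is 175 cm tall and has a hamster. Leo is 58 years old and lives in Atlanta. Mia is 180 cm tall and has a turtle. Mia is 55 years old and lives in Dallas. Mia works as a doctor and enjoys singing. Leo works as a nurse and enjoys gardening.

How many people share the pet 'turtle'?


Count: 1

1


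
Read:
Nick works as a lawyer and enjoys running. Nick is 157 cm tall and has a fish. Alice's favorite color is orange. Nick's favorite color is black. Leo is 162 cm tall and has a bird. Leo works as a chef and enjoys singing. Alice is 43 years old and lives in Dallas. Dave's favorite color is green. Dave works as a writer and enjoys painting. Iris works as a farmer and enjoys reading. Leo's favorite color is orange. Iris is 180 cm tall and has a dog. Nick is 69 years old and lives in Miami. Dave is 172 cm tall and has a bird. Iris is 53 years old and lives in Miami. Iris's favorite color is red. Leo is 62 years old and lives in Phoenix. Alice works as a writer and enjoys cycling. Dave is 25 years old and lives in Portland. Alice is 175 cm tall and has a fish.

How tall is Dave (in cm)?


Dave is 172 cm tall

172


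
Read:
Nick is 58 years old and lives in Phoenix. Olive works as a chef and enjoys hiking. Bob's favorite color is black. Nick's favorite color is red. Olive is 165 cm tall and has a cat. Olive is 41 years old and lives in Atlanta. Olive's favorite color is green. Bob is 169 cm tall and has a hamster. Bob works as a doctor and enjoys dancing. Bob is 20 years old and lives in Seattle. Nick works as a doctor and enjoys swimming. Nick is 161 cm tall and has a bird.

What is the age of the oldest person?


Oldest: Nick at 58

58


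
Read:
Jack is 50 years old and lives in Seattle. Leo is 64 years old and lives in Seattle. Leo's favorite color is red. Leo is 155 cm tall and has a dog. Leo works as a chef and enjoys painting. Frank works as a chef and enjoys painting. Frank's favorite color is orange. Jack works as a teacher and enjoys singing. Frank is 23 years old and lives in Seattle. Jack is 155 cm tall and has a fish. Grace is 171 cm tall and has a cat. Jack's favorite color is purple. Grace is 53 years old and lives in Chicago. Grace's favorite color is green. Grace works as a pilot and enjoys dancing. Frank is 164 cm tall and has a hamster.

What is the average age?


Sum=190, n=4, avg=47.5

47.5


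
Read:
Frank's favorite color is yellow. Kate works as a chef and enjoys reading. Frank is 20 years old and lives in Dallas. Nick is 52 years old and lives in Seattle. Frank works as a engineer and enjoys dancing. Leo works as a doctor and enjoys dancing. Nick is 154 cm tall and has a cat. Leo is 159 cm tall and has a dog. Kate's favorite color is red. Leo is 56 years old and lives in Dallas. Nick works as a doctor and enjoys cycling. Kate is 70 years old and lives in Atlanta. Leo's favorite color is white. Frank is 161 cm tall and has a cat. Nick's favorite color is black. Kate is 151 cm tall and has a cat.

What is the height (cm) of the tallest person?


Tallest: Frank at 161 cm

161


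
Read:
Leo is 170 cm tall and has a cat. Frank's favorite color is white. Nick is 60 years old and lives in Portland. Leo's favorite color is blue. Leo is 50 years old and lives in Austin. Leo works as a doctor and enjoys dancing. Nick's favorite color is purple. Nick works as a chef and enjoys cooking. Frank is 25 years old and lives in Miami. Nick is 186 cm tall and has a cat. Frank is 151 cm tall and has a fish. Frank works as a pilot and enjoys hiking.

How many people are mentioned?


People: Frank, Leo, Nick. Count = 3

3


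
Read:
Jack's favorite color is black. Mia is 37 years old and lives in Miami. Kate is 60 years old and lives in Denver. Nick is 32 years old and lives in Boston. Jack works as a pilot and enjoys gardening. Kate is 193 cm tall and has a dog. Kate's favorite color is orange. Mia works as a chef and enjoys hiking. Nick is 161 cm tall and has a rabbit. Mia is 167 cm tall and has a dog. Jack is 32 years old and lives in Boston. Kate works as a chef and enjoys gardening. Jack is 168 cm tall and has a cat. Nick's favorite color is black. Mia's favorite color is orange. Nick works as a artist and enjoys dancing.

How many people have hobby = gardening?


Count: 2

2


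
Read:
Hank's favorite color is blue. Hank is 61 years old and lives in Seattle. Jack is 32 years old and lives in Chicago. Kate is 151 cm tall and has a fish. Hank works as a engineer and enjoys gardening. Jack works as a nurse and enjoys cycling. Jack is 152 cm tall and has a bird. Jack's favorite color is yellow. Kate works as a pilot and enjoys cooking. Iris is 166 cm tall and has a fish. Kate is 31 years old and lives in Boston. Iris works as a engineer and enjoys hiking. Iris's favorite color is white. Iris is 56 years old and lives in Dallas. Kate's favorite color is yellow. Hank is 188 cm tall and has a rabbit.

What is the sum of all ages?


56+61+32+31 = 180

180


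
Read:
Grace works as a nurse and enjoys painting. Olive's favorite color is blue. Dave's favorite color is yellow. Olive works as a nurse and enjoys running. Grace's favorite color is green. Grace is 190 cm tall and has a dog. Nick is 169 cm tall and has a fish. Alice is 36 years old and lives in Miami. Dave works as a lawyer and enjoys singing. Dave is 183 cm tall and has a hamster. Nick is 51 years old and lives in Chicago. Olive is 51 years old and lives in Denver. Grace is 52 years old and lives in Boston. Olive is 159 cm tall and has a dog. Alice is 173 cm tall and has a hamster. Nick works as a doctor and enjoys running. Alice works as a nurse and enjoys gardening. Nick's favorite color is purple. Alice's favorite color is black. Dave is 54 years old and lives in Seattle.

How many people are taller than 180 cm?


Taller than 180: 2

2


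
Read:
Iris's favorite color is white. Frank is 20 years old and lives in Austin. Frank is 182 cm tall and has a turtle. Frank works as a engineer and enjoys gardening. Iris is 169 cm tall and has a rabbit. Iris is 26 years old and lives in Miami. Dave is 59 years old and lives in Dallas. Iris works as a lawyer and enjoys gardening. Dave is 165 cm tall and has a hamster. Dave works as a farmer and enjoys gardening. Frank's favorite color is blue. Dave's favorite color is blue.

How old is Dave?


Dave is 59 years old

59


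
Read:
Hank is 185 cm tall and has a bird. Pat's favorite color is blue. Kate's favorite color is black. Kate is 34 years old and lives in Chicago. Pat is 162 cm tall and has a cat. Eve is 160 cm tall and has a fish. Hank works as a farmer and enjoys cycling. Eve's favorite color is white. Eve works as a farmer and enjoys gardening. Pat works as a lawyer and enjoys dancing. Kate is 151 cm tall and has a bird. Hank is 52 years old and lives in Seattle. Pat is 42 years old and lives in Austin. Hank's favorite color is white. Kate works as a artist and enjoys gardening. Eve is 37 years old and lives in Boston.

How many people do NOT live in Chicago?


Not in Chicago: 3

3


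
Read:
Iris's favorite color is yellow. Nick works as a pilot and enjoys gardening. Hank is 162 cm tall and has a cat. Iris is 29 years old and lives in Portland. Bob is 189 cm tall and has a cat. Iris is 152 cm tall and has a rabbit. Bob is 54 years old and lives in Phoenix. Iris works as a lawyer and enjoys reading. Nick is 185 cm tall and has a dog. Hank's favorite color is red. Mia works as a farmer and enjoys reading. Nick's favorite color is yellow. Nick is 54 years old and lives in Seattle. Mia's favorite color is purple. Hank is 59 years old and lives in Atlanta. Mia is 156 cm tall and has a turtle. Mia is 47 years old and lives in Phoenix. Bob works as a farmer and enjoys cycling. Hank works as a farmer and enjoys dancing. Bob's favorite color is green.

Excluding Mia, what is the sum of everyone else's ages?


Sum (excluding Mia): 196

196


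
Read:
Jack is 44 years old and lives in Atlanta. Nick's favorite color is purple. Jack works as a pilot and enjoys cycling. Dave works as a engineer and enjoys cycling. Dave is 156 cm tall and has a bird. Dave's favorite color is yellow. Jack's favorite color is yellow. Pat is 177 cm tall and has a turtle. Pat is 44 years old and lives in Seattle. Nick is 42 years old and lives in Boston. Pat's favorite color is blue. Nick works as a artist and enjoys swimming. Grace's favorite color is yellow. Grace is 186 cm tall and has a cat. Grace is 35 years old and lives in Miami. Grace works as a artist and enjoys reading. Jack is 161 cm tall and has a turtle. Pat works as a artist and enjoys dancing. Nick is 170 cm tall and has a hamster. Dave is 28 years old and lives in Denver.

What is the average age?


Sum=193, n=5, avg=38.6

38.6


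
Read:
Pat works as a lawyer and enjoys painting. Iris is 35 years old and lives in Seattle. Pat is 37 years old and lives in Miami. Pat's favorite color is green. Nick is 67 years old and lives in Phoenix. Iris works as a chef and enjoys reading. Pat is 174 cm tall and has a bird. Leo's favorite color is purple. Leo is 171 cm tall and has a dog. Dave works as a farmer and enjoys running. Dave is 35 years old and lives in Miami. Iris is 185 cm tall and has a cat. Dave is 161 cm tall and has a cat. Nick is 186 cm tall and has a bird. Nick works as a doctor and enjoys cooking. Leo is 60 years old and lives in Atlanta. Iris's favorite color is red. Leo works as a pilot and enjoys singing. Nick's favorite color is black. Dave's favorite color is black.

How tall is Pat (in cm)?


Pat is 174 cm tall

174


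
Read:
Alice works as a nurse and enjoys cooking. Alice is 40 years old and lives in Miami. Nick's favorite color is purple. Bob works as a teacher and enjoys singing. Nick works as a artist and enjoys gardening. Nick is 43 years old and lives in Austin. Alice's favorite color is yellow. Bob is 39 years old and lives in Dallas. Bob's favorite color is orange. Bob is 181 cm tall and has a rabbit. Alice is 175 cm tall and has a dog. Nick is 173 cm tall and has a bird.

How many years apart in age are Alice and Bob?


40 vs 39, diff = 1

1


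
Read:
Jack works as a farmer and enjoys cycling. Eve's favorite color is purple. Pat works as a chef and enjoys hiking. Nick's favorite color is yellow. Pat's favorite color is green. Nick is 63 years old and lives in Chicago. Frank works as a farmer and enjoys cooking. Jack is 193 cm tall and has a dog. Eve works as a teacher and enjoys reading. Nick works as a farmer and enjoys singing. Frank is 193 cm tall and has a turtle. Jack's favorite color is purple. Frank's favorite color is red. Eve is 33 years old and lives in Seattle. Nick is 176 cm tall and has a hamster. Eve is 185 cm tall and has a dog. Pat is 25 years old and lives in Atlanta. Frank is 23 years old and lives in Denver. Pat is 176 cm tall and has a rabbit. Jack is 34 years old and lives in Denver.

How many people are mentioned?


People: Pat, Nick, Eve, Frank, Jack. Count = 5

5


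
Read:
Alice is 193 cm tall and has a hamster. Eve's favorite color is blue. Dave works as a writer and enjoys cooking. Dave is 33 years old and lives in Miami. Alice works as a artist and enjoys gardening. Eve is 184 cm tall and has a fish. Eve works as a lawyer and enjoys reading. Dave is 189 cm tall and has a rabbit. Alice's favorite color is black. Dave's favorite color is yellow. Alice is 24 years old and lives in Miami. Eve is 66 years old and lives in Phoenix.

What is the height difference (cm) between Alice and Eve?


|193 - 184| = 9

9


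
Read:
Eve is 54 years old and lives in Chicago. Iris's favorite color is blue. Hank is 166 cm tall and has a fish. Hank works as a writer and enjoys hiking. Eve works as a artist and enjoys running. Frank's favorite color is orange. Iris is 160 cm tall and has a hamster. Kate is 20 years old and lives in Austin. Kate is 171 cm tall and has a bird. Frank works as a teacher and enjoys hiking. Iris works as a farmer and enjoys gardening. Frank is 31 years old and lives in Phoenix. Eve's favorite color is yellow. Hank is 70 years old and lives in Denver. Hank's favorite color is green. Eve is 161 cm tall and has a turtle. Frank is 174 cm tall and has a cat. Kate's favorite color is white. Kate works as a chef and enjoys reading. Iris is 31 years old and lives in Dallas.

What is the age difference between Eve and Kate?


|54 - 20| = 34

34


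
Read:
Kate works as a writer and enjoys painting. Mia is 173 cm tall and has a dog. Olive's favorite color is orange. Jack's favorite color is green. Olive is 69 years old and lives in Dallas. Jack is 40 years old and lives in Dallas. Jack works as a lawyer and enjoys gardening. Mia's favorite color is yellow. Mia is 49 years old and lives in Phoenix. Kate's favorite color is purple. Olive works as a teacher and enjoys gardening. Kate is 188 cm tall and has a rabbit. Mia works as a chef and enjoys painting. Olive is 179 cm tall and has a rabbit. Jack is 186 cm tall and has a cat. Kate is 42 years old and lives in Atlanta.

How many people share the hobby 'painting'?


Count: 2

2


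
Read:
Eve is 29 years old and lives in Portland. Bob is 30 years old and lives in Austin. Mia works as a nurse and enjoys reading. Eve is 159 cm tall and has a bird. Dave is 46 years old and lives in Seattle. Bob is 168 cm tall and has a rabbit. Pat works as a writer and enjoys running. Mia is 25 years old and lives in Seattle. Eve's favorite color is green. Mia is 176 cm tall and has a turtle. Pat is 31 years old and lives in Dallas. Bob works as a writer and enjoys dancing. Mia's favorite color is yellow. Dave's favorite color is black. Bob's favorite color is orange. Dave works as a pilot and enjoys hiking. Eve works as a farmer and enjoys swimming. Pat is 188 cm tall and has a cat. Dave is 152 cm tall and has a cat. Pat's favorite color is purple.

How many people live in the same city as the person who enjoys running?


Person with hobby running is Pat, city Dallas. Count = 1

1


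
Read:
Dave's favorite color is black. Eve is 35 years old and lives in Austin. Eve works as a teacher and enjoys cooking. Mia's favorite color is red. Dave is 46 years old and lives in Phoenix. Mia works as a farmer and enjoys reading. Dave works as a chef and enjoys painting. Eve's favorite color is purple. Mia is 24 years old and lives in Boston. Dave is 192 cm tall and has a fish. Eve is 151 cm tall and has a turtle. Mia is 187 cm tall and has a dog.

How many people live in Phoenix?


Count in Phoenix: 1

1


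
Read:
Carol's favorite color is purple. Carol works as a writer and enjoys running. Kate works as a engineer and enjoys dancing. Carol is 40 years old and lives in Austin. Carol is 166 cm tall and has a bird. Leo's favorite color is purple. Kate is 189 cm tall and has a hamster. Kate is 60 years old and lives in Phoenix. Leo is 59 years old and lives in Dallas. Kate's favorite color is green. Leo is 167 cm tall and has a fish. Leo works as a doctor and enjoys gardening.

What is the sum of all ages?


40+60+59 = 159

159


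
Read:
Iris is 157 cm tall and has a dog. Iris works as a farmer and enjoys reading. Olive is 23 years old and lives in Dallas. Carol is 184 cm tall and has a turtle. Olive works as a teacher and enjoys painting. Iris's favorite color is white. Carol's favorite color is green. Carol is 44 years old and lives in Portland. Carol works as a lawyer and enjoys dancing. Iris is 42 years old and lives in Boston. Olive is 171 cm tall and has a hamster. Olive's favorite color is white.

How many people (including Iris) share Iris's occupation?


Iris is a farmer. Count = 1

1


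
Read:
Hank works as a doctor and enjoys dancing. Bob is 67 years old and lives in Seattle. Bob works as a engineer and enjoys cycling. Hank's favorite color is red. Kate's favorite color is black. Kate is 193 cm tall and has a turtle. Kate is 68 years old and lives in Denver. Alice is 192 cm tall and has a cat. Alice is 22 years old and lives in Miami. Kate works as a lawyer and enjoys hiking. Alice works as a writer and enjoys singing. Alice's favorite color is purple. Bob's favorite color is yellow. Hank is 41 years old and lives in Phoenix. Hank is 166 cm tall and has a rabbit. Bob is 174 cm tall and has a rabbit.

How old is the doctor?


The doctor is Hank, age 41

41


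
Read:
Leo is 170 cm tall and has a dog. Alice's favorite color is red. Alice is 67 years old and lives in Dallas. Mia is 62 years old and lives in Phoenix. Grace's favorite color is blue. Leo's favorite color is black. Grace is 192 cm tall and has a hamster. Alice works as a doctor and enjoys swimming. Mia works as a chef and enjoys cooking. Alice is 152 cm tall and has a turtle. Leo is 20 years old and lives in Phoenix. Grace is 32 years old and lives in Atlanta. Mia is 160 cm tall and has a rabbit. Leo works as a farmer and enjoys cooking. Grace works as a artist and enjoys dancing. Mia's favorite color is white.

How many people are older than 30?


Filter: 3

3


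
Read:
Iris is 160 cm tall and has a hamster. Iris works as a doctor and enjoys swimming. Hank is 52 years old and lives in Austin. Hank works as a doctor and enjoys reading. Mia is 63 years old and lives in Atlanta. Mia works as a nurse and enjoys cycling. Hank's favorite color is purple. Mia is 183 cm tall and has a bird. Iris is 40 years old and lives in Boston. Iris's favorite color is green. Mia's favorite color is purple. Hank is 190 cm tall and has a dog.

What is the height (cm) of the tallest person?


Tallest: Hank at 190 cm

190


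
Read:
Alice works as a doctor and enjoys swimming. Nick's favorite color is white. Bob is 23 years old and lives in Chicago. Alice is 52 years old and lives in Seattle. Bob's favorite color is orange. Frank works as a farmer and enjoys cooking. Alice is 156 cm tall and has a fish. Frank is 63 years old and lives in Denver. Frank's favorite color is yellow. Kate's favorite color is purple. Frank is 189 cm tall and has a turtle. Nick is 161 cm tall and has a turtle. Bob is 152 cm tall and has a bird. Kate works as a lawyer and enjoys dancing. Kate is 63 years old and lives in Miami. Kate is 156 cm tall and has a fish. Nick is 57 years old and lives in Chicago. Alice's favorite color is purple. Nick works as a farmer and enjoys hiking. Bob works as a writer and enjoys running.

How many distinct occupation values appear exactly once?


Unique occupation values: 3

3


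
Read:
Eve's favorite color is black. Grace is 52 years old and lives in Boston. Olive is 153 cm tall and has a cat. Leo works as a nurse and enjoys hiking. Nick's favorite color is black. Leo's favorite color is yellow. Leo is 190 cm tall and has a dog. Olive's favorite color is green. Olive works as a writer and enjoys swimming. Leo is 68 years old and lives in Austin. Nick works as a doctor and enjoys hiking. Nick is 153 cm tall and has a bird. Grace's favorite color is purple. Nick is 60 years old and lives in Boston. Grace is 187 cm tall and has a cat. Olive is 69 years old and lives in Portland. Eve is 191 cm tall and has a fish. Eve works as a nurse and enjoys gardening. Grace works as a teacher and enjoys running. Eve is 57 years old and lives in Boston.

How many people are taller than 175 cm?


Taller than 175: 3

3


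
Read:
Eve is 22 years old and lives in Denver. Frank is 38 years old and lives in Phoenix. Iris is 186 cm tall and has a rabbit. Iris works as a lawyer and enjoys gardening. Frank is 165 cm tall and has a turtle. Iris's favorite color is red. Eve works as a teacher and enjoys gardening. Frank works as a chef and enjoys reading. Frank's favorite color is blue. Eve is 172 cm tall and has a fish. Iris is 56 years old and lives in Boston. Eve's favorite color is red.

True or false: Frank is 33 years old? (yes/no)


Frank is actually 38. no

no


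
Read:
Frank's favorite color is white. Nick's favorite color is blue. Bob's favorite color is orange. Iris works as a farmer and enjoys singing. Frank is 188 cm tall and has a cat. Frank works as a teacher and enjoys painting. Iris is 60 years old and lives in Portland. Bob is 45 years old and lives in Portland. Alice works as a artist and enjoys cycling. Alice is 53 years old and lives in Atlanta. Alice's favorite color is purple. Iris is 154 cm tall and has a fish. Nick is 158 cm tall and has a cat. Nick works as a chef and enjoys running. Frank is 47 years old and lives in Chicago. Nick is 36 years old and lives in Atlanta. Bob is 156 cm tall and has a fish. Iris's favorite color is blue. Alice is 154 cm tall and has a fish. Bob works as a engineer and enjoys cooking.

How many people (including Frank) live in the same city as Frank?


Frank lives in Chicago. Count = 1

1


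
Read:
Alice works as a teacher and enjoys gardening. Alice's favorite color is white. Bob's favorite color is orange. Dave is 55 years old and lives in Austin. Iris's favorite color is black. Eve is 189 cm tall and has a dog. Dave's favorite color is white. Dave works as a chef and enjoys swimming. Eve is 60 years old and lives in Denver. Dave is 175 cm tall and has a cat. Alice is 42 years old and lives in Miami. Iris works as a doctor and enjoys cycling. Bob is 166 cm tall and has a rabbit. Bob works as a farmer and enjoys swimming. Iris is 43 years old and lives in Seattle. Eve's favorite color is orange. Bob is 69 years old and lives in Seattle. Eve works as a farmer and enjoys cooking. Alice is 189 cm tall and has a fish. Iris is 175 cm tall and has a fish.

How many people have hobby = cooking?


Count: 1

1


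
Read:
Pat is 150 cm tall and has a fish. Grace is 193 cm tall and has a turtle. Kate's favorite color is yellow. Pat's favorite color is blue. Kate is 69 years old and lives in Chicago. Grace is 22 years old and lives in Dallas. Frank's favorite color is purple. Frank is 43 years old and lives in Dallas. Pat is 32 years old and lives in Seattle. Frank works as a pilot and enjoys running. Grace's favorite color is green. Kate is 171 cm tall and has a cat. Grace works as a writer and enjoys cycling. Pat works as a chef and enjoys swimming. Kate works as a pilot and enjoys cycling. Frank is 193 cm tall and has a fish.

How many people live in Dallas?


Count in Dallas: 2

2


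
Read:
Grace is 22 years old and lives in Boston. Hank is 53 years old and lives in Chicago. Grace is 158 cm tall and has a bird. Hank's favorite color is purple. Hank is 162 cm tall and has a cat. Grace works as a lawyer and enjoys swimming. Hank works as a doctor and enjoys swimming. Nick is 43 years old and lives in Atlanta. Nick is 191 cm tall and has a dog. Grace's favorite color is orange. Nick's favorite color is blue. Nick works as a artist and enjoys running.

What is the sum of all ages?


22+43+53 = 118

118


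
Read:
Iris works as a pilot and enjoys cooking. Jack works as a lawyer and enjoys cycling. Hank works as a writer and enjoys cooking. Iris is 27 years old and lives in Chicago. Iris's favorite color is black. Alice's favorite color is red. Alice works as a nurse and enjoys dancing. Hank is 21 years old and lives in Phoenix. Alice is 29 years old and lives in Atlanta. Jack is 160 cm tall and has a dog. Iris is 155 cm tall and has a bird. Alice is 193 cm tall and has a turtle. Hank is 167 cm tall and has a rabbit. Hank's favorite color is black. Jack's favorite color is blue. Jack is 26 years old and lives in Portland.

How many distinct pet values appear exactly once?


Unique pet values: 4

4


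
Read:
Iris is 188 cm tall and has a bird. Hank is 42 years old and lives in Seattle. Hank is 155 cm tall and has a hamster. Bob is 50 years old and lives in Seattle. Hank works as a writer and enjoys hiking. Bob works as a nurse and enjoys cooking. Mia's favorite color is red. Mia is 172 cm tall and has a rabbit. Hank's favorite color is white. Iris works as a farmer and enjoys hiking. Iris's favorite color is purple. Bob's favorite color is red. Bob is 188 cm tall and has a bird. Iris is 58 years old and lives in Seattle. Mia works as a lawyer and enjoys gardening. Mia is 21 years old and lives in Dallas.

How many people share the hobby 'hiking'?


Count: 2

2


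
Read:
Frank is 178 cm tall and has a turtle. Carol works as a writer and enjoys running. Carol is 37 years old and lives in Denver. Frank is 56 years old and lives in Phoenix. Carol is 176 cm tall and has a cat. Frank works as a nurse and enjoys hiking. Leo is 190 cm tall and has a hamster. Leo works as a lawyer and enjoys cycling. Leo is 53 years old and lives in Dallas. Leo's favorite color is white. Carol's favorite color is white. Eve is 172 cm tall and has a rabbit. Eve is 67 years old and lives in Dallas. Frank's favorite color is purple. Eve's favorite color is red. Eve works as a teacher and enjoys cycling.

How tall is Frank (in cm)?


Frank is 178 cm tall

178


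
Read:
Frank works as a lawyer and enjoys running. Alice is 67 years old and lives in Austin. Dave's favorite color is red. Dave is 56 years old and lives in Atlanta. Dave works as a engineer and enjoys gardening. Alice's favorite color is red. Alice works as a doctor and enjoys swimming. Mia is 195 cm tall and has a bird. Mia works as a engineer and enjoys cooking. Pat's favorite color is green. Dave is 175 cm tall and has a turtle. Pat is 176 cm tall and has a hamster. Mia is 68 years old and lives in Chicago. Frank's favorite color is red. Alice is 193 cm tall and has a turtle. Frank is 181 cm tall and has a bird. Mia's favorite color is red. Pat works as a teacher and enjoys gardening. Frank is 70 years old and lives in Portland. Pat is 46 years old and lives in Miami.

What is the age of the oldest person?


Oldest: Frank at 70

70


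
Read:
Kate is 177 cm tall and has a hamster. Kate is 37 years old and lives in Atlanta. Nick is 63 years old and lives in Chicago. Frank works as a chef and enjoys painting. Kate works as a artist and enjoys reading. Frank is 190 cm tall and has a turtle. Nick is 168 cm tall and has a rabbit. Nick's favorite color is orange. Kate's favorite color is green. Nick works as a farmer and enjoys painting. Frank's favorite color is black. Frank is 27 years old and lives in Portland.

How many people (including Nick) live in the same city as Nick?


Nick lives in Chicago. Count = 1

1


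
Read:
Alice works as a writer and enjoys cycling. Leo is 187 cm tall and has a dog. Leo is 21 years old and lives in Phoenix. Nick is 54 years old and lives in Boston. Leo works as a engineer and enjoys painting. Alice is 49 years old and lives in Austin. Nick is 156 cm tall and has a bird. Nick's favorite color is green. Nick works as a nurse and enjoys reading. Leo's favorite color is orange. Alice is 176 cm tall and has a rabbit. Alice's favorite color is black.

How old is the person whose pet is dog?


Person with pet=dog is Leo, age 21

21


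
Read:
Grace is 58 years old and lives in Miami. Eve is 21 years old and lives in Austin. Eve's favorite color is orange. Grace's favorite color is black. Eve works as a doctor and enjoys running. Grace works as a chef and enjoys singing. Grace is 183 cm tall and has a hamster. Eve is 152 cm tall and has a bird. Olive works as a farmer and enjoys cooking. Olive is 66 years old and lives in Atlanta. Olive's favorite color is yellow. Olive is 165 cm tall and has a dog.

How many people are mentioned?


People: Grace, Eve, Olive. Count = 3

3


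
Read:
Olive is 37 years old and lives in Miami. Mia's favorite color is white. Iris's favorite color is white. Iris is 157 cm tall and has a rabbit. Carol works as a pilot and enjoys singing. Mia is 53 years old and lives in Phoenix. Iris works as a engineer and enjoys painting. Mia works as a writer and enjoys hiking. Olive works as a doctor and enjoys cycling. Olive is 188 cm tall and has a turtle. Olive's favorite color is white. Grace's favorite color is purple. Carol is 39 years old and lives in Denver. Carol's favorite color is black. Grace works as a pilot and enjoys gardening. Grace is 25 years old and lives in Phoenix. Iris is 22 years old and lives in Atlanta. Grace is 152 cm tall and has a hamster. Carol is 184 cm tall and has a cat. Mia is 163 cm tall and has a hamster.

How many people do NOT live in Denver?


Not in Denver: 4

4


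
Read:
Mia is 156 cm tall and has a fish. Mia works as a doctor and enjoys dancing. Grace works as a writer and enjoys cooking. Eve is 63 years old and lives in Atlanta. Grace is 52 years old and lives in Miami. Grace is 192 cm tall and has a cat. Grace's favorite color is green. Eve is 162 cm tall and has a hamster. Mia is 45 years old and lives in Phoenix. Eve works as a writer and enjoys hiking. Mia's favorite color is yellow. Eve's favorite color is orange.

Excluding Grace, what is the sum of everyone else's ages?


Sum (excluding Grace): 108

108


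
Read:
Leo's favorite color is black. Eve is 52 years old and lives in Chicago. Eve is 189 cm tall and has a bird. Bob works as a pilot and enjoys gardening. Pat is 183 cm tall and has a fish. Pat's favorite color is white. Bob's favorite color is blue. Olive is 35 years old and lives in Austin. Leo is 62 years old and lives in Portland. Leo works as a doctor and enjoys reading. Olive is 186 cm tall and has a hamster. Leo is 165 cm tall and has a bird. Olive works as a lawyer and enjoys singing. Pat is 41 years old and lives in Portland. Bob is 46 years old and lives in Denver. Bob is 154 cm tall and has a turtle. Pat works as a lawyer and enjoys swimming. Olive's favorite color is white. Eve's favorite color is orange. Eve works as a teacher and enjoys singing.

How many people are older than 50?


Filter: 2

2


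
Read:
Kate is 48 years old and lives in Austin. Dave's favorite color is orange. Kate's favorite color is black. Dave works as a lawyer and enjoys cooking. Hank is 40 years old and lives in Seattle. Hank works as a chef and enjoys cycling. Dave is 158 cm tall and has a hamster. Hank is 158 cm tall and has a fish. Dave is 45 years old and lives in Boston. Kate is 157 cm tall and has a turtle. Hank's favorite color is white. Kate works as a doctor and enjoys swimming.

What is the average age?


Sum=133, n=3, avg=44.33

44.33


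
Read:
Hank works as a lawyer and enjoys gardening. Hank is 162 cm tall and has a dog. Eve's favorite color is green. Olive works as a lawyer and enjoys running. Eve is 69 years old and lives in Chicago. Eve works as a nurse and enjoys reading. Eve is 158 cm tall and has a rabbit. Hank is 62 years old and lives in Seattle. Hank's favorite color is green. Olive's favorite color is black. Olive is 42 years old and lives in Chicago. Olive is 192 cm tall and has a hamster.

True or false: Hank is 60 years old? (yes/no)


Hank is actually 62. no

no


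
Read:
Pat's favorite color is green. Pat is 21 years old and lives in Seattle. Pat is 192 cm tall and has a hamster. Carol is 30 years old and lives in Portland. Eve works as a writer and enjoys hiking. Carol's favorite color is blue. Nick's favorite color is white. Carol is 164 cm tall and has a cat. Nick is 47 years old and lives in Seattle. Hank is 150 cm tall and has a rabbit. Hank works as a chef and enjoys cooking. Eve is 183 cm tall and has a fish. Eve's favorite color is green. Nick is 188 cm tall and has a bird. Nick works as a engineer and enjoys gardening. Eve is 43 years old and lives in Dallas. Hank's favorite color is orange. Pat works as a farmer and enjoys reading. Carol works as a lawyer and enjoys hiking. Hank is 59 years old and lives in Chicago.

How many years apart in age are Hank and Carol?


59 vs 30, diff = 29

29


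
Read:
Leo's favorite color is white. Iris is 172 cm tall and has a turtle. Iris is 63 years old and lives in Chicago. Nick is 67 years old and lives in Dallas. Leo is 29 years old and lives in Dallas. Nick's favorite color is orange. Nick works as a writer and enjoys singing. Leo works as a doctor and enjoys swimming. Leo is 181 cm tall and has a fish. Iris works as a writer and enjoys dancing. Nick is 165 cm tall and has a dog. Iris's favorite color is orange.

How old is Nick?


Nick is 67 years old

67


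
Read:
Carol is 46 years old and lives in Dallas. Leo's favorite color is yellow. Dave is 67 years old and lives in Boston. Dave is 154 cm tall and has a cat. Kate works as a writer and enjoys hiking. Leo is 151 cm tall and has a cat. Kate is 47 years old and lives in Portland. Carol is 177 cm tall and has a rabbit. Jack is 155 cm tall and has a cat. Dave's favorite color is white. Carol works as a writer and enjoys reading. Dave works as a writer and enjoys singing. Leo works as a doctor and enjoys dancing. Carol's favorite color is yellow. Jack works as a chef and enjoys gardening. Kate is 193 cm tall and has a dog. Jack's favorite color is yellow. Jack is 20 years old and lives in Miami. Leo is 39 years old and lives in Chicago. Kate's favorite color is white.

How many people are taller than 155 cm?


Taller than 155: 2

2


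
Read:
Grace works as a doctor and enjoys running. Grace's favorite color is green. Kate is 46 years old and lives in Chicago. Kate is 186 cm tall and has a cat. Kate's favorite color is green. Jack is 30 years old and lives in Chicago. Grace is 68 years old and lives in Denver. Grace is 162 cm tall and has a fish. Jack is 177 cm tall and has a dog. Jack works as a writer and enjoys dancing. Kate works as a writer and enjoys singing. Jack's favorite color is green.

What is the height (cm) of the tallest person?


Tallest: Kate at 186 cm

186


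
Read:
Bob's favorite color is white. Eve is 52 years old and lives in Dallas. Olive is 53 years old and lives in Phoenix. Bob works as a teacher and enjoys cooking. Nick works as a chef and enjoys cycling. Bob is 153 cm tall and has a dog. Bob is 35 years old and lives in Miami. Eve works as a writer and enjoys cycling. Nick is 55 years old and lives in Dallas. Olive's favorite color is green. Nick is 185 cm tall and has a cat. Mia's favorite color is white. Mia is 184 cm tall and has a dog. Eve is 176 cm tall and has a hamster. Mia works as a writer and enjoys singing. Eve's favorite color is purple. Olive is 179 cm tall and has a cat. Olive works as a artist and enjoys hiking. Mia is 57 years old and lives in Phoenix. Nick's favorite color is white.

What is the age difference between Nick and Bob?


|55 - 35| = 20

20


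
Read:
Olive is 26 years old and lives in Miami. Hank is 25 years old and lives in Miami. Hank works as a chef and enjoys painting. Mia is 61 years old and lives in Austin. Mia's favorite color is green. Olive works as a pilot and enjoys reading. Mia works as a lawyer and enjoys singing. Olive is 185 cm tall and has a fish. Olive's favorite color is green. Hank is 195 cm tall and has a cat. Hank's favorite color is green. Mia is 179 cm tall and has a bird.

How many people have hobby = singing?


Count: 1

1


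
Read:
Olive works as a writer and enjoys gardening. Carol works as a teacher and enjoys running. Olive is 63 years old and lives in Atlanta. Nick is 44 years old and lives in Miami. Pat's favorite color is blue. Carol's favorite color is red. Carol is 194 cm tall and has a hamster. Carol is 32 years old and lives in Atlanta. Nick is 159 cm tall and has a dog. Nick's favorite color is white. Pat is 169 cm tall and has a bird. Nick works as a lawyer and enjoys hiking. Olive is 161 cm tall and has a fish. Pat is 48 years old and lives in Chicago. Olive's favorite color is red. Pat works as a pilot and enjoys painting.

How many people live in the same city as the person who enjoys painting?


Person with hobby painting is Pat, city Chicago. Count = 1

1


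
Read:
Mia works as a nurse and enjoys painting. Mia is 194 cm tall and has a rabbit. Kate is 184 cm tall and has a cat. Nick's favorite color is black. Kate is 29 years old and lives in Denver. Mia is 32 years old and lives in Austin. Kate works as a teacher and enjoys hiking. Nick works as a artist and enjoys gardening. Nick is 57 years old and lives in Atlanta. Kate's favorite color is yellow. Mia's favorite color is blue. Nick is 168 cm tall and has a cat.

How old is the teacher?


The teacher is Kate, age 29

29


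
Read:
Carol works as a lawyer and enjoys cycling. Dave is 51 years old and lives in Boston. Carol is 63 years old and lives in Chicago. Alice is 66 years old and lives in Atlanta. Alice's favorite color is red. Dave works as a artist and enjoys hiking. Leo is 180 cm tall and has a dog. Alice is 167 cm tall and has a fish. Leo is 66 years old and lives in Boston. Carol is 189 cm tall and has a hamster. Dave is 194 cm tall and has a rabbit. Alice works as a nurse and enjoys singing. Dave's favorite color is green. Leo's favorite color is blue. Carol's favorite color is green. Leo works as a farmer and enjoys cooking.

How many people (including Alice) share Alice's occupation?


Alice is a nurse. Count = 1

1


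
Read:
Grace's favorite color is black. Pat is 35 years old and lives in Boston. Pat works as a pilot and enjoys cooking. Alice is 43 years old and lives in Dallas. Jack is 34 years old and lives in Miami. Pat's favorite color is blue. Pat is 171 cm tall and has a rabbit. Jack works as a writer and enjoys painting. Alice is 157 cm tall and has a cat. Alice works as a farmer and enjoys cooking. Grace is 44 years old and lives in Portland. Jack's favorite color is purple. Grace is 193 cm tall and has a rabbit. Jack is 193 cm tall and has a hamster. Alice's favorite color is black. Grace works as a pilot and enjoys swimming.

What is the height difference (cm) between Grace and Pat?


|193 - 171| = 22

22
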